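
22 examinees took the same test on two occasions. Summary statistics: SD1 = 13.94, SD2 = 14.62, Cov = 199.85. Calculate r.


r = cov(X,Y) / (SD_X * SD_Y)
r = 199.85 / (13.94 * 14.62)
r = 199.85 / 203.8028
r = 0.9806

0.9806


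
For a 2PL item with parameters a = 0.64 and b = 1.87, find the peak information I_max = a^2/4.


For 2PL, max info at theta = b = 1.87
I_max = a^2 / 4 = 0.64^2 / 4
= 0.4096 / 4
I_max = 0.1024

0.1024


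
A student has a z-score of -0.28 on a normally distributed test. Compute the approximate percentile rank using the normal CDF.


CDF(z) = 0.5 * (1 + erf(z/sqrt(2)))
erf(-0.198) = -0.2205
CDF = 0.3897
Percentile rank = 0.3897 * 100 = 38.97

38.97


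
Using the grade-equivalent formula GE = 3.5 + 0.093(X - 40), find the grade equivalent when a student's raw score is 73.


raw - median = 73 - 40 = 33
slope * diff = 0.093 * 33 = 3.069
GE = 3.5 + 3.069
GE = 6.569

6.569


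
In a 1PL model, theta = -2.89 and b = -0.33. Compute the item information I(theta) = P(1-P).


P = 1/(1+exp(-(-2.89--0.33))) = 0.0718
I = P*(1-P) = 0.0718 * 0.9282
I = 0.0666

0.0666


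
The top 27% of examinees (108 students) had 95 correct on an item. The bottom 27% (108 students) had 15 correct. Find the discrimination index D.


p_upper = 95/108 = 0.8796
p_lower = 15/108 = 0.1389
D = 0.8796 - 0.1389 = 0.7407

0.7407


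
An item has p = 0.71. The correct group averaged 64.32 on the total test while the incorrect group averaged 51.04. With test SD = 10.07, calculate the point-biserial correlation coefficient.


q = 1 - p = 0.29
rpb = ((M1 - M0) / SD) * sqrt(p * q)
rpb = ((64.32 - 51.04) / 10.07) * sqrt(0.71 * 0.29)
rpb = 0.5984

0.5984


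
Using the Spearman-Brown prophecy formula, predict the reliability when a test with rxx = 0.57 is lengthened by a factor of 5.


r_new = (n * rxx) / (1 + (n-1) * rxx)
r_new = (5 * 0.57) / (1 + 4 * 0.57)
r_new = 2.85 / 3.28
r_new = 0.8689

0.8689


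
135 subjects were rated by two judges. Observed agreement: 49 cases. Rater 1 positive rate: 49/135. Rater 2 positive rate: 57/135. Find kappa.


P_o = 49/135 = 0.362963
P_e = (49*57 + 86*78) / 18225 = 0.521317
kappa = (P_o - P_e) / (1 - P_e)
kappa = (0.362963 - 0.521317) / (1 - 0.521317)
kappa = -0.3308

-0.3308


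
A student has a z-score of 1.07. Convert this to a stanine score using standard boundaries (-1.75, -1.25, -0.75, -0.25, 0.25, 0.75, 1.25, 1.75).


Stanine boundaries: [-1.75, -1.25, -0.75, -0.25, 0.25, 0.75, 1.25, 1.75]
z = 1.07
Check each boundary:
  z >= -1.75 -> could be stanine 2
  z >= -1.25 -> could be stanine 3
  z >= -0.75 -> could be stanine 4
  z >= -0.25 -> could be stanine 5
  z >= 0.25 -> could be stanine 6
  z >= 0.75 -> could be stanine 7
  z < 1.25
  z < 1.75
Highest qualifying boundary gives stanine = 7

7


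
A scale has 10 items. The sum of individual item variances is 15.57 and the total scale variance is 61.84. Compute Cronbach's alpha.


alpha = (k/(k-1)) * (1 - sum(si^2)/s_total^2)
= (10/9) * (1 - 15.57/61.84)
alpha = 0.8314

0.8314


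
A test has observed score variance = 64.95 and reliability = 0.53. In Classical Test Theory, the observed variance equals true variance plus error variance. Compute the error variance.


var_true = rxx * var_obs = 0.53 * 64.95 = 34.4235
var_error = var_obs - var_true
var_error = 64.95 - 34.4235
var_error = 30.5265

30.5265


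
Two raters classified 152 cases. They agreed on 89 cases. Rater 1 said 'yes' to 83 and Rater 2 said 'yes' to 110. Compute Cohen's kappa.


P_o = 89/152 = 0.585526
P_e = (83*110 + 69*42) / 23104 = 0.520602
kappa = (P_o - P_e) / (1 - P_e)
kappa = (0.585526 - 0.520602) / (1 - 0.520602)
kappa = 0.1354

0.1354


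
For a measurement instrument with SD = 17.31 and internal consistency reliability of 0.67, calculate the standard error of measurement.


SEM = SD * sqrt(1 - rxx)
SEM = 17.31 * sqrt(1 - 0.67)
SEM = 17.31 * sqrt(0.33) = 17.31 * 0.574456
SEM = 9.9438

9.9438


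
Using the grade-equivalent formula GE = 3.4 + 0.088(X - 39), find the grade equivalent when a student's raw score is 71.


raw - median = 71 - 39 = 32
slope * diff = 0.088 * 32 = 2.816
GE = 3.4 + 2.816
GE = 6.216

6.216


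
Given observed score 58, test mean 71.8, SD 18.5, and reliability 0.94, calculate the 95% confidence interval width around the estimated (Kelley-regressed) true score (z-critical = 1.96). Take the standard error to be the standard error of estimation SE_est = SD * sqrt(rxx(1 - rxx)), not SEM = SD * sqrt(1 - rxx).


True score estimate = 0.94*58 + 0.06*71.8 = 58.828
SE_est = SD * sqrt(rxx * (1 - rxx)) = 18.5 * sqrt(0.94 * 0.06) = 18.5 * sqrt(0.0564) = 4.393507
CI = T_est +/- z * SE_est, so width = 2 * z * SE_est = 2 * 1.96 * 4.393507
Width = 17.2225

17.2225


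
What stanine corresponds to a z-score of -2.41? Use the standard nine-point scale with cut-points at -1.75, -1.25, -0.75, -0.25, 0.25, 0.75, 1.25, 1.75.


Stanine boundaries: [-1.75, -1.25, -0.75, -0.25, 0.25, 0.75, 1.25, 1.75]
z = -2.41
Check each boundary:
  z < -1.75
  z < -1.25
  z < -0.75
  z < -0.25
  z < 0.25
  z < 0.75
  z < 1.25
  z < 1.75
Highest qualifying boundary gives stanine = 1

1


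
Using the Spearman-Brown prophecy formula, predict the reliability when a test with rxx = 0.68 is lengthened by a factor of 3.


r_new = (n * rxx) / (1 + (n-1) * rxx)
r_new = (3 * 0.68) / (1 + 2 * 0.68)
r_new = 2.04 / 2.36
r_new = 0.8644

0.8644


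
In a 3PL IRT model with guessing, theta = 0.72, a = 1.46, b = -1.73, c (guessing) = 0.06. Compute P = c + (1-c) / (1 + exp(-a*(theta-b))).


logit = 1.46*(0.72 - -1.73) = 3.577
P* = 1/(1 + exp(-3.577)) = 0.9728
P = 0.06 + (1 - 0.06) * 0.9728
P = 0.9744

0.9744


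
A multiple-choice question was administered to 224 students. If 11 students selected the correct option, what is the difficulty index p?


Item difficulty p = number correct / total examinees
p = 11 / 224
p = 0.0491

0.0491


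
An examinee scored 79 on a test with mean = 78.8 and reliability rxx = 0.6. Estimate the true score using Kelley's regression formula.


T_est = rxx * X + (1 - rxx) * mean
T_est = 0.6 * 79 + 0.4 * 78.8
T_est = 47.4 + 31.52
T_est = 78.92

78.92


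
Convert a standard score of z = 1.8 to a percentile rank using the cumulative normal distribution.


CDF(z) = 0.5 * (1 + erf(z/sqrt(2)))
erf(1.2728) = 0.9281
CDF = 0.9641
Percentile rank = 0.9641 * 100 = 96.41

96.41


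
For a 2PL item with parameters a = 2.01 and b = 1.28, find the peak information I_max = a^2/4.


For 2PL, max info at theta = b = 1.28
I_max = a^2 / 4 = 2.01^2 / 4
= 4.0401 / 4
I_max = 1.01

1.01


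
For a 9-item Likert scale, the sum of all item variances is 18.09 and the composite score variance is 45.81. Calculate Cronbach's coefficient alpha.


alpha = (k/(k-1)) * (1 - sum(si^2)/s_total^2)
= (9/8) * (1 - 18.09/45.81)
alpha = 0.6807

0.6807


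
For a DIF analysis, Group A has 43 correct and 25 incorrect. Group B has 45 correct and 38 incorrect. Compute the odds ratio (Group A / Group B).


Odds_A = 43/25 = 1.72
Odds_B = 45/38 = 1.1842
OR = Odds_A / Odds_B = 1.72 / 1.1842
Exactly, OR = (43 * 38) / (25 * 45) = 1634 / 1125
OR = 1.4524

1.4524


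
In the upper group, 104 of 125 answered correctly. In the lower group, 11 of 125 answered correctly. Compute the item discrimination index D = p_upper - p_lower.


p_upper = 104/125 = 0.832
p_lower = 11/125 = 0.088
D = 0.832 - 0.088 = 0.744

0.744


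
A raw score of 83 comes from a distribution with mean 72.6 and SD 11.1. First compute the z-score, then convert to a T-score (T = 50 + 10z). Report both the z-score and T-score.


z = (X - mean) / SD = (83 - 72.6) / 11.1
z = 10.4 / 11.1
z = 0.9369
T-score = T = 50 + 10z
Carry z at full precision (z = 10.4 / 11.1) into the conversion:
T-score = 50 + 10 * (10.4 / 11.1) = 50 + 104 / 11.1
T-score = 50 + 9.3694
T-score = 59.3694

59.3694


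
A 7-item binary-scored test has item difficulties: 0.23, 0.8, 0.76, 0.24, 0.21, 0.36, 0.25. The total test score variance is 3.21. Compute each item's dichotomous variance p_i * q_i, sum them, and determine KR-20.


For each item, compute p_i * q_i:
  Item 1: 0.23 * 0.77 = 0.1771
  Item 2: 0.8 * 0.2 = 0.16
  Item 3: 0.76 * 0.24 = 0.1824
  Item 4: 0.24 * 0.76 = 0.1824
  Item 5: 0.21 * 0.79 = 0.1659
  Item 6: 0.36 * 0.64 = 0.2304
  Item 7: 0.25 * 0.75 = 0.1875
Sum(p_i * q_i) = 0.1771 + 0.16 + 0.1824 + 0.1824 + 0.1659 + 0.2304 + 0.1875 = 1.2857
KR-20 = (k/(k-1)) * (1 - Sum(p_i*q_i) / Var_total)
= (7/6) * (1 - 1.2857/3.21)
= 1.1667 * 0.5995
KR-20 = 0.6994

0.6994


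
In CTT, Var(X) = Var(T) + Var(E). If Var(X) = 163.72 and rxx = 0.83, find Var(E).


var_true = rxx * var_obs = 0.83 * 163.72 = 135.8876
var_error = var_obs - var_true
var_error = 163.72 - 135.8876
var_error = 27.8324

27.8324


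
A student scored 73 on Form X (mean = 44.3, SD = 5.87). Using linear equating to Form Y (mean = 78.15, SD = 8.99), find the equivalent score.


slope = SD_Y / SD_X = 8.99 / 5.87 ~ 1.5315
intercept = mean_Y - slope * mean_X = 78.15 - (8.99 / 5.87) * 44.3 ~ 10.3038
Y = slope * X + intercept. To avoid rounding drift from the rounded slope/intercept, evaluate the equivalent form Y = mean_Y + SD_Y * (X - mean_X) / SD_X at full precision:
Y = 78.15 + 8.99 * (73 - 44.3) / 5.87
Y = 78.15 + 8.99 * 28.7 / 5.87
Y = 78.15 + 258.013 / 5.87
Y = 78.15 + 43.9545
Y = 122.1045

122.1045


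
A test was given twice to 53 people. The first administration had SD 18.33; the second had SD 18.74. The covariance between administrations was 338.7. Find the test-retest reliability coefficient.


r = cov(X,Y) / (SD_X * SD_Y)
r = 338.7 / (18.33 * 18.74)
r = 338.7 / 343.5042
r = 0.986

0.986


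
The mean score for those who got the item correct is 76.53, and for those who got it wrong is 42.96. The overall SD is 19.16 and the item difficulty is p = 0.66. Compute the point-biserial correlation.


q = 1 - p = 0.34
rpb = ((M1 - M0) / SD) * sqrt(p * q)
rpb = ((76.53 - 42.96) / 19.16) * sqrt(0.66 * 0.34)
rpb = 0.83

0.83


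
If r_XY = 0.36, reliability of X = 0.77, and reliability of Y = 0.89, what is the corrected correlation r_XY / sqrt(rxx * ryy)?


r_corrected = rxy / sqrt(rxx * ryy)
= 0.36 / sqrt(0.77 * 0.89)
= 0.36 / sqrt(0.6853)
= 0.36 / 0.827828
r_corrected = 0.4349

0.4349


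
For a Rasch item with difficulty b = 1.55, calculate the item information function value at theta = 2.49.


P = 1/(1+exp(-(2.49-1.55))) = 0.7191
I = P*(1-P) = 0.7191 * 0.2809
I = 0.202

0.202


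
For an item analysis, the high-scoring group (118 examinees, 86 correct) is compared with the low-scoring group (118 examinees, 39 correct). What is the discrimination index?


p_upper = 86/118 = 0.7288
p_lower = 39/118 = 0.3305
D = 0.7288 - 0.3305 = 0.3983

0.3983


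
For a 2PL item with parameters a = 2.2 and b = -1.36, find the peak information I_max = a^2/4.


For 2PL, max info at theta = b = -1.36
I_max = a^2 / 4 = 2.2^2 / 4
= 4.84 / 4
I_max = 1.21

1.21


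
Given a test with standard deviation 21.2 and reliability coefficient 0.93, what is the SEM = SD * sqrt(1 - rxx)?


SEM = SD * sqrt(1 - rxx)
SEM = 21.2 * sqrt(1 - 0.93)
SEM = 21.2 * sqrt(0.07) = 21.2 * 0.264575
SEM = 5.609

5.609


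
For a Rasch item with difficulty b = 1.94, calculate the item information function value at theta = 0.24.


P = 1/(1+exp(-(0.24-1.94))) = 0.1545
I = P*(1-P) = 0.1545 * 0.8455
I = 0.1306

0.1306


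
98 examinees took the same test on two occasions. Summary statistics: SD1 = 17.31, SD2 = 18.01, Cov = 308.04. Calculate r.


r = cov(X,Y) / (SD_X * SD_Y)
r = 308.04 / (17.31 * 18.01)
r = 308.04 / 311.7531
r = 0.9881

0.9881


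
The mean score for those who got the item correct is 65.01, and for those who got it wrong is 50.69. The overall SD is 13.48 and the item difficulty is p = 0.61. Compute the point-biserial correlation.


q = 1 - p = 0.39
rpb = ((M1 - M0) / SD) * sqrt(p * q)
rpb = ((65.01 - 50.69) / 13.48) * sqrt(0.61 * 0.39)
rpb = 0.5181

0.5181


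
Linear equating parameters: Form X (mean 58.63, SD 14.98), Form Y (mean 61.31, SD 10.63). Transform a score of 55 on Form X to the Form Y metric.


slope = SD_Y / SD_X = 10.63 / 14.98 ~ 0.7096
intercept = mean_Y - slope * mean_X = 61.31 - (10.63 / 14.98) * 58.63 ~ 19.7054
Y = slope * X + intercept. To avoid rounding drift from the rounded slope/intercept, evaluate the equivalent form Y = mean_Y + SD_Y * (X - mean_X) / SD_X at full precision:
Y = 61.31 + 10.63 * (55 - 58.63) / 14.98
Y = 61.31 - 10.63 * 3.63 / 14.98
Y = 61.31 - 38.5869 / 14.98
Y = 61.31 - 2.5759
Y = 58.7341

58.7341


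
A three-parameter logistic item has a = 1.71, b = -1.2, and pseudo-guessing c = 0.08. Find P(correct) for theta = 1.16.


logit = 1.71*(1.16 - -1.2) = 4.0356
P* = 1/(1 + exp(-4.0356)) = 0.9826
P = 0.08 + (1 - 0.08) * 0.9826
P = 0.984

0.984


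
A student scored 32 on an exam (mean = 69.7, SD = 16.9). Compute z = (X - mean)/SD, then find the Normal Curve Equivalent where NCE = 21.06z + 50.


z = (X - mean) / SD = (32 - 69.7) / 16.9
z = -37.7 / 16.9
z = -2.2308
NCE = NCE = 21.06z + 50
Carry z at full precision (z = -37.7 / 16.9) into the conversion:
NCE = 21.06 * (-37.7 / 16.9) + 50 = -793.962 / 16.9 + 50
NCE = -46.98 + 50
NCE = 3.02

3.02


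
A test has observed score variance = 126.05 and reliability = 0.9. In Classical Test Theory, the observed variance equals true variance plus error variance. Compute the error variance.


var_true = rxx * var_obs = 0.9 * 126.05 = 113.445
var_error = var_obs - var_true
var_error = 126.05 - 113.445
var_error = 12.605

12.605


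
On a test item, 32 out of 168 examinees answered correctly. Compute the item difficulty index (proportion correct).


Item difficulty p = number correct / total examinees
p = 32 / 168
p = 0.1905

0.1905


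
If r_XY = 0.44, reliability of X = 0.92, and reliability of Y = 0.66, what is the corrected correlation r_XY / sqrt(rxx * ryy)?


r_corrected = rxy / sqrt(rxx * ryy)
= 0.44 / sqrt(0.92 * 0.66)
= 0.44 / sqrt(0.6072)
= 0.44 / 0.77923
r_corrected = 0.5647

0.5647


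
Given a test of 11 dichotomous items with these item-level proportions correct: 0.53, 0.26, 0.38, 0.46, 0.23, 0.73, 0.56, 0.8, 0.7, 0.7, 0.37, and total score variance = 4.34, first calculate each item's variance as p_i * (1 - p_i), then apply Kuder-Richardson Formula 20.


For each item, compute p_i * q_i:
  Item 1: 0.53 * 0.47 = 0.2491
  Item 2: 0.26 * 0.74 = 0.1924
  Item 3: 0.38 * 0.62 = 0.2356
  Item 4: 0.46 * 0.54 = 0.2484
  Item 5: 0.23 * 0.77 = 0.1771
  Item 6: 0.73 * 0.27 = 0.1971
  Item 7: 0.56 * 0.44 = 0.2464
  Item 8: 0.8 * 0.2 = 0.16
  Item 9: 0.7 * 0.3 = 0.21
  Item 10: 0.7 * 0.3 = 0.21
  Item 11: 0.37 * 0.63 = 0.2331
Sum(p_i * q_i) = 0.2491 + 0.1924 + 0.2356 + 0.2484 + 0.1771 + 0.1971 + 0.2464 + 0.16 + 0.21 + 0.21 + 0.2331 = 2.3592
KR-20 = (k/(k-1)) * (1 - Sum(p_i*q_i) / Var_total)
= (11/10) * (1 - 2.3592/4.34)
= 1.1 * 0.4564
KR-20 = 0.502

0.502


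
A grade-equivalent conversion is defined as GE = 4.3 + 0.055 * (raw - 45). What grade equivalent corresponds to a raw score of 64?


raw - median = 64 - 45 = 19
slope * diff = 0.055 * 19 = 1.045
GE = 4.3 + 1.045
GE = 5.345

5.345


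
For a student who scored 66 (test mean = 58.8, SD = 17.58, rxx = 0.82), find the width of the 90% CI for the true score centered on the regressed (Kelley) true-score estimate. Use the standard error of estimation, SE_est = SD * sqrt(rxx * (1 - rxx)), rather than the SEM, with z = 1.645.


True score estimate = 0.82*66 + 0.18*58.8 = 64.704
SE_est = SD * sqrt(rxx * (1 - rxx)) = 17.58 * sqrt(0.82 * 0.18) = 17.58 * sqrt(0.1476) = 6.754015
CI = T_est +/- z * SE_est, so width = 2 * z * SE_est = 2 * 1.645 * 6.754015
Width = 22.2207

22.2207


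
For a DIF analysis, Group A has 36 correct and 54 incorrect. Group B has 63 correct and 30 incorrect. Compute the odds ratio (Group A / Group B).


Odds_A = 36/54 = 0.6667
Odds_B = 63/30 = 2.1
OR = Odds_A / Odds_B = 0.6667 / 2.1
Exactly, OR = (36 * 30) / (54 * 63) = 1080 / 3402
OR = 0.3175

0.3175


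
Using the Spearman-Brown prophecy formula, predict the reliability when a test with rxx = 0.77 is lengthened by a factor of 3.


r_new = (n * rxx) / (1 + (n-1) * rxx)
r_new = (3 * 0.77) / (1 + 2 * 0.77)
r_new = 2.31 / 2.54
r_new = 0.9094

0.9094


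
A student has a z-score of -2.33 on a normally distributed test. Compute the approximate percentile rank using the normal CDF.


CDF(z) = 0.5 * (1 + erf(z/sqrt(2)))
erf(-1.6476) = -0.9802
CDF = 0.0099
Percentile rank = 0.0099 * 100 = 0.99

0.99


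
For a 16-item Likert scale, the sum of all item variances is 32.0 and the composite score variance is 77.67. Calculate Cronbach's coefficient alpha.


alpha = (k/(k-1)) * (1 - sum(si^2)/s_total^2)
= (16/15) * (1 - 32.0/77.67)
alpha = 0.6272

0.6272


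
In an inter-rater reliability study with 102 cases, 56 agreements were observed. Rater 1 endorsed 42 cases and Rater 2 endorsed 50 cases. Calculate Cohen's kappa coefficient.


P_o = 56/102 = 0.54902
P_e = (42*50 + 60*52) / 10404 = 0.50173
kappa = (P_o - P_e) / (1 - P_e)
kappa = (0.54902 - 0.50173) / (1 - 0.50173)
kappa = 0.0949

0.0949


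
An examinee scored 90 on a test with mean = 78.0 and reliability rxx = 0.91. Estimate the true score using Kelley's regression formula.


T_est = rxx * X + (1 - rxx) * mean
T_est = 0.91 * 90 + 0.09 * 78.0
T_est = 81.9 + 7.02
T_est = 88.92

88.92


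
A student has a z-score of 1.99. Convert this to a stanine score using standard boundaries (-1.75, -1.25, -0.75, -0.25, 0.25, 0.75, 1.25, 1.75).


Stanine boundaries: [-1.75, -1.25, -0.75, -0.25, 0.25, 0.75, 1.25, 1.75]
z = 1.99
Check each boundary:
  z >= -1.75 -> could be stanine 2
  z >= -1.25 -> could be stanine 3
  z >= -0.75 -> could be stanine 4
  z >= -0.25 -> could be stanine 5
  z >= 0.25 -> could be stanine 6
  z >= 0.75 -> could be stanine 7
  z >= 1.25 -> could be stanine 8
  z >= 1.75 -> could be stanine 9
Highest qualifying boundary gives stanine = 9

9


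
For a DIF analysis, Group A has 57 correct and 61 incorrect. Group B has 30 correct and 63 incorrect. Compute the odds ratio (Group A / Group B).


Odds_A = 57/61 = 0.9344
Odds_B = 30/63 = 0.4762
OR = Odds_A / Odds_B = 0.9344 / 0.4762
Exactly, OR = (57 * 63) / (61 * 30) = 3591 / 1830
OR = 1.9623

1.9623


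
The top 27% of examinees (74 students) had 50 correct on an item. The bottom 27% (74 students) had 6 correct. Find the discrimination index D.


p_upper = 50/74 = 0.6757
p_lower = 6/74 = 0.0811
D = 0.6757 - 0.0811 = 0.5946

0.5946


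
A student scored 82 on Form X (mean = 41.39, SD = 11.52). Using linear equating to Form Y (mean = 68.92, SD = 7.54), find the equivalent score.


slope = SD_Y / SD_X = 7.54 / 11.52 ~ 0.6545
intercept = mean_Y - slope * mean_X = 68.92 - (7.54 / 11.52) * 41.39 ~ 41.8297
Y = slope * X + intercept. To avoid rounding drift from the rounded slope/intercept, evaluate the equivalent form Y = mean_Y + SD_Y * (X - mean_X) / SD_X at full precision:
Y = 68.92 + 7.54 * (82 - 41.39) / 11.52
Y = 68.92 + 7.54 * 40.61 / 11.52
Y = 68.92 + 306.1994 / 11.52
Y = 68.92 + 26.5798
Y = 95.4998

95.4998


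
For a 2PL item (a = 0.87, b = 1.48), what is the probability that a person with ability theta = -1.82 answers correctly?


a*(theta - b) = 0.87 * (-1.82 - 1.48) = -2.871
exp(--2.871) = 17.6547
P = 1 / (1 + 17.6547)
P = 0.0536

0.0536


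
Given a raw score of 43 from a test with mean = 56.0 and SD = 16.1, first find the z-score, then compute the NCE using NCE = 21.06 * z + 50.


z = (X - mean) / SD = (43 - 56.0) / 16.1
z = -13.0 / 16.1
z = -0.8075
NCE = NCE = 21.06z + 50
Carry z at full precision (z = -13.0 / 16.1) into the conversion:
NCE = 21.06 * (-13.0 / 16.1) + 50 = -273.78 / 16.1 + 50
NCE = -17.005 + 50
NCE = 32.995

32.995


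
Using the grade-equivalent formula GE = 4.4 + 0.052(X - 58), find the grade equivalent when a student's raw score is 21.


raw - median = 21 - 58 = -37
slope * diff = 0.052 * -37 = -1.924
GE = 4.4 + -1.924
GE = 2.476

2.476


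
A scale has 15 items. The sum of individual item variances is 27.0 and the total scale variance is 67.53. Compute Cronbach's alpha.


alpha = (k/(k-1)) * (1 - sum(si^2)/s_total^2)
= (15/14) * (1 - 27.0/67.53)
alpha = 0.643

0.643


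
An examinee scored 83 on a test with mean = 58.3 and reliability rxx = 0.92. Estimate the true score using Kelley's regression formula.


T_est = rxx * X + (1 - rxx) * mean
T_est = 0.92 * 83 + 0.08 * 58.3
T_est = 76.36 + 4.664
T_est = 81.024

81.024


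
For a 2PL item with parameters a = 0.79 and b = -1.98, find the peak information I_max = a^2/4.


For 2PL, max info at theta = b = -1.98
I_max = a^2 / 4 = 0.79^2 / 4
= 0.6241 / 4
I_max = 0.156

0.156


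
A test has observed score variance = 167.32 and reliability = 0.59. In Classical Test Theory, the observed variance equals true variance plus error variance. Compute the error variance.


var_true = rxx * var_obs = 0.59 * 167.32 = 98.7188
var_error = var_obs - var_true
var_error = 167.32 - 98.7188
var_error = 68.6012

68.6012


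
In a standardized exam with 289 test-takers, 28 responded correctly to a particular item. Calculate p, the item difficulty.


Item difficulty p = number correct / total examinees
p = 28 / 289
p = 0.0969

0.0969


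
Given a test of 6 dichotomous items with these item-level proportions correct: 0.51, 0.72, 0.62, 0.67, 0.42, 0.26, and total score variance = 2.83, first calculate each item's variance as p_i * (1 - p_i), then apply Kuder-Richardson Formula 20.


For each item, compute p_i * q_i:
  Item 1: 0.51 * 0.49 = 0.2499
  Item 2: 0.72 * 0.28 = 0.2016
  Item 3: 0.62 * 0.38 = 0.2356
  Item 4: 0.67 * 0.33 = 0.2211
  Item 5: 0.42 * 0.58 = 0.2436
  Item 6: 0.26 * 0.74 = 0.1924
Sum(p_i * q_i) = 0.2499 + 0.2016 + 0.2356 + 0.2211 + 0.2436 + 0.1924 = 1.3442
KR-20 = (k/(k-1)) * (1 - Sum(p_i*q_i) / Var_total)
= (6/5) * (1 - 1.3442/2.83)
= 1.2 * 0.525
KR-20 = 0.63

0.63


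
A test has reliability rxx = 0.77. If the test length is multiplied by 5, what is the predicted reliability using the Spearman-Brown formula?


r_new = (n * rxx) / (1 + (n-1) * rxx)
r_new = (5 * 0.77) / (1 + 4 * 0.77)
r_new = 3.85 / 4.08
r_new = 0.9436

0.9436


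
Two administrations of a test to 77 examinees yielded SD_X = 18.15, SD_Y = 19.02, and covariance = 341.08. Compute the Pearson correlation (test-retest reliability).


r = cov(X,Y) / (SD_X * SD_Y)
r = 341.08 / (18.15 * 19.02)
r = 341.08 / 345.213
r = 0.988

0.988


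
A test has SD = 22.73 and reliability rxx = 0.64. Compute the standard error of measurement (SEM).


SEM = SD * sqrt(1 - rxx)
SEM = 22.73 * sqrt(1 - 0.64)
SEM = 22.73 * sqrt(0.36) = 22.73 * 0.6
SEM = 13.638

13.638


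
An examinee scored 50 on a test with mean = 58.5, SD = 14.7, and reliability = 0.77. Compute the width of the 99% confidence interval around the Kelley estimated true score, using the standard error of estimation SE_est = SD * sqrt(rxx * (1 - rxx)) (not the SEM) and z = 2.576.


True score estimate = 0.77*50 + 0.23*58.5 = 51.955
SE_est = SD * sqrt(rxx * (1 - rxx)) = 14.7 * sqrt(0.77 * 0.23) = 14.7 * sqrt(0.1771) = 6.186238
CI = T_est +/- z * SE_est, so width = 2 * z * SE_est = 2 * 2.576 * 6.186238
Width = 31.8715

31.8715


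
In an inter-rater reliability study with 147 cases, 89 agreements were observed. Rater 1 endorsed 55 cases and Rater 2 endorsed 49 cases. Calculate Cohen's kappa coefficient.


P_o = 89/147 = 0.605442
P_e = (55*49 + 92*98) / 21609 = 0.54195
kappa = (P_o - P_e) / (1 - P_e)
kappa = (0.605442 - 0.54195) / (1 - 0.54195)
kappa = 0.1386

0.1386


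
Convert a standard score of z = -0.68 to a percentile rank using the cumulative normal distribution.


CDF(z) = 0.5 * (1 + erf(z/sqrt(2)))
erf(-0.4808) = -0.5035
CDF = 0.2483
Percentile rank = 0.2483 * 100 = 24.83

24.83


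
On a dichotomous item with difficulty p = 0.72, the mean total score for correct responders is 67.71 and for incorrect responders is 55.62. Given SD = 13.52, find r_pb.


q = 1 - p = 0.28
rpb = ((M1 - M0) / SD) * sqrt(p * q)
rpb = ((67.71 - 55.62) / 13.52) * sqrt(0.72 * 0.28)
rpb = 0.4015

0.4015


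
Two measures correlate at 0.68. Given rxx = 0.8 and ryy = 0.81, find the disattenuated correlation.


r_corrected = rxy / sqrt(rxx * ryy)
= 0.68 / sqrt(0.8 * 0.81)
= 0.68 / sqrt(0.648)
= 0.68 / 0.804984
r_corrected = 0.8447

0.8447


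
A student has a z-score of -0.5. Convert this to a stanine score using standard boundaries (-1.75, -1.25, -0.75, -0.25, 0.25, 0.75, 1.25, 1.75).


Stanine boundaries: [-1.75, -1.25, -0.75, -0.25, 0.25, 0.75, 1.25, 1.75]
z = -0.5
Check each boundary:
  z >= -1.75 -> could be stanine 2
  z >= -1.25 -> could be stanine 3
  z >= -0.75 -> could be stanine 4
  z < -0.25
  z < 0.25
  z < 0.75
  z < 1.25
  z < 1.75
Highest qualifying boundary gives stanine = 4

4


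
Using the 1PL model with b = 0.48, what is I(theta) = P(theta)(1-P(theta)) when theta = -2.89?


P = 1/(1+exp(-(-2.89-0.48))) = 0.0332
I = P*(1-P) = 0.0332 * 0.9668
I = 0.0321

0.0321


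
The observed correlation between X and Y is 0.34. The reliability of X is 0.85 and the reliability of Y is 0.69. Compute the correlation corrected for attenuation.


r_corrected = rxy / sqrt(rxx * ryy)
= 0.34 / sqrt(0.85 * 0.69)
= 0.34 / sqrt(0.5865)
= 0.34 / 0.765833
r_corrected = 0.444

0.444


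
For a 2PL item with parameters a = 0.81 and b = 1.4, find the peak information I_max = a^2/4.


For 2PL, max info at theta = b = 1.4
I_max = a^2 / 4 = 0.81^2 / 4
= 0.6561 / 4
I_max = 0.164

0.164


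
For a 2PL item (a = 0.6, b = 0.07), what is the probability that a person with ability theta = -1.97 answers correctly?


a*(theta - b) = 0.6 * (-1.97 - 0.07) = -1.224
exp(--1.224) = 3.4008
P = 1 / (1 + 3.4008)
P = 0.2272

0.2272


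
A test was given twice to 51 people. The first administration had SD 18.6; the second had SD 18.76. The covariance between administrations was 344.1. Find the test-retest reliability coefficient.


r = cov(X,Y) / (SD_X * SD_Y)
r = 344.1 / (18.6 * 18.76)
r = 344.1 / 348.936
r = 0.9861

0.9861


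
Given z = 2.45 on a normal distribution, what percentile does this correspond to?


CDF(z) = 0.5 * (1 + erf(z/sqrt(2)))
erf(1.7324) = 0.9857
CDF = 0.9929
Percentile rank = 0.9929 * 100 = 99.29

99.29


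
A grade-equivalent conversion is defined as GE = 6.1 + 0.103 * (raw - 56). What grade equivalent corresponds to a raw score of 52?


raw - median = 52 - 56 = -4
slope * diff = 0.103 * -4 = -0.412
GE = 6.1 + -0.412
GE = 5.688

5.688


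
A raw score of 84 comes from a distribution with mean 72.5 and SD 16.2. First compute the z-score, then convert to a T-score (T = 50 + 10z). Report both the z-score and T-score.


z = (X - mean) / SD = (84 - 72.5) / 16.2
z = 11.5 / 16.2
z = 0.7099
T-score = T = 50 + 10z
Carry z at full precision (z = 11.5 / 16.2) into the conversion:
T-score = 50 + 10 * (11.5 / 16.2) = 50 + 115 / 16.2
T-score = 50 + 7.0988
T-score = 57.0988

57.0988


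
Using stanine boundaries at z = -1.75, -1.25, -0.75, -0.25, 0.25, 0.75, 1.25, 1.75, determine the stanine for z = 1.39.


Stanine boundaries: [-1.75, -1.25, -0.75, -0.25, 0.25, 0.75, 1.25, 1.75]
z = 1.39
Check each boundary:
  z >= -1.75 -> could be stanine 2
  z >= -1.25 -> could be stanine 3
  z >= -0.75 -> could be stanine 4
  z >= -0.25 -> could be stanine 5
  z >= 0.25 -> could be stanine 6
  z >= 0.75 -> could be stanine 7
  z >= 1.25 -> could be stanine 8
  z < 1.75
Highest qualifying boundary gives stanine = 8

8


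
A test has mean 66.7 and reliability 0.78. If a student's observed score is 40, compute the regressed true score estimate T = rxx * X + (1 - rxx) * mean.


T_est = rxx * X + (1 - rxx) * mean
T_est = 0.78 * 40 + 0.22 * 66.7
T_est = 31.2 + 14.674
T_est = 45.874

45.874


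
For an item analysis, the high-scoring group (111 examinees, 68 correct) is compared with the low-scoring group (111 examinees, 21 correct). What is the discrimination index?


p_upper = 68/111 = 0.6126
p_lower = 21/111 = 0.1892
D = 0.6126 - 0.1892 = 0.4234

0.4234


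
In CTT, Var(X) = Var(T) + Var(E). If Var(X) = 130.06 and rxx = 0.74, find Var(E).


var_true = rxx * var_obs = 0.74 * 130.06 = 96.2444
var_error = var_obs - var_true
var_error = 130.06 - 96.2444
var_error = 33.8156

33.8156


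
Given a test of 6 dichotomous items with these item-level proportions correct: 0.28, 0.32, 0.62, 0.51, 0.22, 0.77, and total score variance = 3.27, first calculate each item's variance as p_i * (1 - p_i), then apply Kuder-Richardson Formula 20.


For each item, compute p_i * q_i:
  Item 1: 0.28 * 0.72 = 0.2016
  Item 2: 0.32 * 0.68 = 0.2176
  Item 3: 0.62 * 0.38 = 0.2356
  Item 4: 0.51 * 0.49 = 0.2499
  Item 5: 0.22 * 0.78 = 0.1716
  Item 6: 0.77 * 0.23 = 0.1771
Sum(p_i * q_i) = 0.2016 + 0.2176 + 0.2356 + 0.2499 + 0.1716 + 0.1771 = 1.2534
KR-20 = (k/(k-1)) * (1 - Sum(p_i*q_i) / Var_total)
= (6/5) * (1 - 1.2534/3.27)
= 1.2 * 0.6167
KR-20 = 0.74

0.74


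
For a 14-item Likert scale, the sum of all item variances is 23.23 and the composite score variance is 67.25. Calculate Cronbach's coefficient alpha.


alpha = (k/(k-1)) * (1 - sum(si^2)/s_total^2)
= (14/13) * (1 - 23.23/67.25)
alpha = 0.7049

0.7049


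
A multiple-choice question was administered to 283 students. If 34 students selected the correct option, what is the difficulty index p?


Item difficulty p = number correct / total examinees
p = 34 / 283
p = 0.1201

0.1201


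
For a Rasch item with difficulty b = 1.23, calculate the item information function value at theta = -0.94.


P = 1/(1+exp(-(-0.94-1.23))) = 0.1025
I = P*(1-P) = 0.1025 * 0.8975
I = 0.092

0.092


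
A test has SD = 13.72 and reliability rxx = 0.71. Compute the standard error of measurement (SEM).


SEM = SD * sqrt(1 - rxx)
SEM = 13.72 * sqrt(1 - 0.71)
SEM = 13.72 * sqrt(0.29) = 13.72 * 0.538516
SEM = 7.3884

7.3884


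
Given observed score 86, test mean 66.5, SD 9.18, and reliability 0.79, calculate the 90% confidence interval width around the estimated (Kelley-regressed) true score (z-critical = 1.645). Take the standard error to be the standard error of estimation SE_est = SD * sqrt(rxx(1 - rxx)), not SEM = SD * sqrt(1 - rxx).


True score estimate = 0.79*86 + 0.21*66.5 = 81.905
SE_est = SD * sqrt(rxx * (1 - rxx)) = 9.18 * sqrt(0.79 * 0.21) = 9.18 * sqrt(0.1659) = 3.73909
CI = T_est +/- z * SE_est, so width = 2 * z * SE_est = 2 * 1.645 * 3.73909
Width = 12.3016

12.3016


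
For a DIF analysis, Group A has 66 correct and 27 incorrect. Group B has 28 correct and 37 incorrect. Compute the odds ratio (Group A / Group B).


Odds_A = 66/27 = 2.4444
Odds_B = 28/37 = 0.7568
OR = Odds_A / Odds_B = 2.4444 / 0.7568
Exactly, OR = (66 * 37) / (27 * 28) = 2442 / 756
OR = 3.2302

3.2302


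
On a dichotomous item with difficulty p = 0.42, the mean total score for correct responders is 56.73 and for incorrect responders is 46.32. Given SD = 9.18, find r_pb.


q = 1 - p = 0.58
rpb = ((M1 - M0) / SD) * sqrt(p * q)
rpb = ((56.73 - 46.32) / 9.18) * sqrt(0.42 * 0.58)
rpb = 0.5597

0.5597


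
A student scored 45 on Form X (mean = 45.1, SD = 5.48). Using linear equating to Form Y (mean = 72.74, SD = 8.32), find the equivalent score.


slope = SD_Y / SD_X = 8.32 / 5.48 ~ 1.5182
intercept = mean_Y - slope * mean_X = 72.74 - (8.32 / 5.48) * 45.1 ~ 4.267
Y = slope * X + intercept. To avoid rounding drift from the rounded slope/intercept, evaluate the equivalent form Y = mean_Y + SD_Y * (X - mean_X) / SD_X at full precision:
Y = 72.74 + 8.32 * (45 - 45.1) / 5.48
Y = 72.74 - 8.32 * 0.1 / 5.48
Y = 72.74 - 0.832 / 5.48
Y = 72.74 - 0.1518
Y = 72.5882

72.5882


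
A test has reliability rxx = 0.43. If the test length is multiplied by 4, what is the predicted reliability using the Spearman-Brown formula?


r_new = (n * rxx) / (1 + (n-1) * rxx)
r_new = (4 * 0.43) / (1 + 3 * 0.43)
r_new = 1.72 / 2.29
r_new = 0.7511

0.7511


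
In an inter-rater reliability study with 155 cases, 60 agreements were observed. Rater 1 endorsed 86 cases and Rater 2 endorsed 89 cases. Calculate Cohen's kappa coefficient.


P_o = 60/155 = 0.387097
P_e = (86*89 + 69*66) / 24025 = 0.508137
kappa = (P_o - P_e) / (1 - P_e)
kappa = (0.387097 - 0.508137) / (1 - 0.508137)
kappa = -0.2461

-0.2461


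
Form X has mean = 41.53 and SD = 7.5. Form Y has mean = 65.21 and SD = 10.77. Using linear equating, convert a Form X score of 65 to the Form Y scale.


slope = SD_Y / SD_X = 10.77 / 7.5 ~ 1.436
intercept = mean_Y - slope * mean_X = 65.21 - (10.77 / 7.5) * 41.53 ~ 5.5729
Y = slope * X + intercept. To avoid rounding drift from the rounded slope/intercept, evaluate the equivalent form Y = mean_Y + SD_Y * (X - mean_X) / SD_X at full precision:
Y = 65.21 + 10.77 * (65 - 41.53) / 7.5
Y = 65.21 + 10.77 * 23.47 / 7.5
Y = 65.21 + 252.7719 / 7.5
Y = 65.21 + 33.7029
Y = 98.9129

98.9129


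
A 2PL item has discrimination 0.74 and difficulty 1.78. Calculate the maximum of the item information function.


For 2PL, max info at theta = b = 1.78
I_max = a^2 / 4 = 0.74^2 / 4
= 0.5476 / 4
I_max = 0.1369

0.1369


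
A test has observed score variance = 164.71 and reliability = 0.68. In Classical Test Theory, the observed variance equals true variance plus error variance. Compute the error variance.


var_true = rxx * var_obs = 0.68 * 164.71 = 112.0028
var_error = var_obs - var_true
var_error = 164.71 - 112.0028
var_error = 52.7072

52.7072


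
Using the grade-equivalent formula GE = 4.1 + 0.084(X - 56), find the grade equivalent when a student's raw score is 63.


raw - median = 63 - 56 = 7
slope * diff = 0.084 * 7 = 0.588
GE = 4.1 + 0.588
GE = 4.688

4.688


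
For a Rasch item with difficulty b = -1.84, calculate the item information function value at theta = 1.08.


P = 1/(1+exp(-(1.08--1.84))) = 0.9488
I = P*(1-P) = 0.9488 * 0.0512
I = 0.0486

0.0486


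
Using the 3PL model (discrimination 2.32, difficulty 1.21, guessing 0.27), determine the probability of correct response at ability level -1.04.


logit = 2.32*(-1.04 - 1.21) = -5.22
P* = 1/(1 + exp(--5.22)) = 0.0054
P = 0.27 + (1 - 0.27) * 0.0054
P = 0.2739

0.2739


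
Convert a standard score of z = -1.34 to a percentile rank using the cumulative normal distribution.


CDF(z) = 0.5 * (1 + erf(z/sqrt(2)))
erf(-0.9475) = -0.8198
CDF = 0.0901
Percentile rank = 0.0901 * 100 = 9.01

9.01


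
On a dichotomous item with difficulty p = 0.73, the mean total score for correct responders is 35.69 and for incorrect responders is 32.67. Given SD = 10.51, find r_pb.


q = 1 - p = 0.27
rpb = ((M1 - M0) / SD) * sqrt(p * q)
rpb = ((35.69 - 32.67) / 10.51) * sqrt(0.73 * 0.27)
rpb = 0.1276

0.1276


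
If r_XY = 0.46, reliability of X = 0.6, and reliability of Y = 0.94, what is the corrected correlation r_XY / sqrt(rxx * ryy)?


r_corrected = rxy / sqrt(rxx * ryy)
= 0.46 / sqrt(0.6 * 0.94)
= 0.46 / sqrt(0.564)
= 0.46 / 0.750999
r_corrected = 0.6125

0.6125


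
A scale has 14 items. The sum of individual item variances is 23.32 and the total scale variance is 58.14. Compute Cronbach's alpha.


alpha = (k/(k-1)) * (1 - sum(si^2)/s_total^2)
= (14/13) * (1 - 23.32/58.14)
alpha = 0.645

0.645


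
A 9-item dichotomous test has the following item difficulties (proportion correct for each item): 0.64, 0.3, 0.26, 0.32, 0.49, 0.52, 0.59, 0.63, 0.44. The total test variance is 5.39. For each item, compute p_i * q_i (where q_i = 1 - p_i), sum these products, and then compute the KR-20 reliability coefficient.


For each item, compute p_i * q_i:
  Item 1: 0.64 * 0.36 = 0.2304
  Item 2: 0.3 * 0.7 = 0.21
  Item 3: 0.26 * 0.74 = 0.1924
  Item 4: 0.32 * 0.68 = 0.2176
  Item 5: 0.49 * 0.51 = 0.2499
  Item 6: 0.52 * 0.48 = 0.2496
  Item 7: 0.59 * 0.41 = 0.2419
  Item 8: 0.63 * 0.37 = 0.2331
  Item 9: 0.44 * 0.56 = 0.2464
Sum(p_i * q_i) = 0.2304 + 0.21 + 0.1924 + 0.2176 + 0.2499 + 0.2496 + 0.2419 + 0.2331 + 0.2464 = 2.0713
KR-20 = (k/(k-1)) * (1 - Sum(p_i*q_i) / Var_total)
= (9/8) * (1 - 2.0713/5.39)
= 1.125 * 0.6157
KR-20 = 0.6927

0.6927


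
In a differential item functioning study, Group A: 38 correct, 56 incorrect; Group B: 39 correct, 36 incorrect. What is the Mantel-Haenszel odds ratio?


Odds_A = 38/56 = 0.6786
Odds_B = 39/36 = 1.0833
OR = Odds_A / Odds_B = 0.6786 / 1.0833
Exactly, OR = (38 * 36) / (56 * 39) = 1368 / 2184
OR = 0.6264

0.6264


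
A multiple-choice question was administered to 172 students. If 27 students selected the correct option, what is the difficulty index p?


Item difficulty p = number correct / total examinees
p = 27 / 172
p = 0.157

0.157


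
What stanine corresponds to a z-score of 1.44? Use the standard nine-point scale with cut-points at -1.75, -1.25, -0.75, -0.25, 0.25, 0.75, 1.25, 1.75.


Stanine boundaries: [-1.75, -1.25, -0.75, -0.25, 0.25, 0.75, 1.25, 1.75]
z = 1.44
Check each boundary:
  z >= -1.75 -> could be stanine 2
  z >= -1.25 -> could be stanine 3
  z >= -0.75 -> could be stanine 4
  z >= -0.25 -> could be stanine 5
  z >= 0.25 -> could be stanine 6
  z >= 0.75 -> could be stanine 7
  z >= 1.25 -> could be stanine 8
  z < 1.75
Highest qualifying boundary gives stanine = 8

8


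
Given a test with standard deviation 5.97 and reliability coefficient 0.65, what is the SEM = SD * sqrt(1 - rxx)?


SEM = SD * sqrt(1 - rxx)
SEM = 5.97 * sqrt(1 - 0.65)
SEM = 5.97 * sqrt(0.35) = 5.97 * 0.591608
SEM = 3.5319

3.5319


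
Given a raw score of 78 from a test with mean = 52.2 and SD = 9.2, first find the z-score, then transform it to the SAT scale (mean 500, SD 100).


z = (X - mean) / SD = (78 - 52.2) / 9.2
z = 25.8 / 9.2
z = 2.8043
SAT-scale = SAT = 500 + 100z
Carry z at full precision (z = 25.8 / 9.2) into the conversion:
SAT-scale = 500 + 100 * (25.8 / 9.2) = 500 + 2580 / 9.2
SAT-scale = 500 + 280.4348
SAT-scale = 780.4348

780.4348


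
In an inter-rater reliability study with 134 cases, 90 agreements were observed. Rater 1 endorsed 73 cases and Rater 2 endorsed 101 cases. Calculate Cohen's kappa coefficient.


P_o = 90/134 = 0.671642
P_e = (73*101 + 61*33) / 17956 = 0.522722
kappa = (P_o - P_e) / (1 - P_e)
kappa = (0.671642 - 0.522722) / (1 - 0.522722)
kappa = 0.312

0.312


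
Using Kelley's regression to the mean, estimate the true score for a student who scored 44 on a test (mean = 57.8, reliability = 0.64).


T_est = rxx * X + (1 - rxx) * mean
T_est = 0.64 * 44 + 0.36 * 57.8
T_est = 28.16 + 20.808
T_est = 48.968

48.968


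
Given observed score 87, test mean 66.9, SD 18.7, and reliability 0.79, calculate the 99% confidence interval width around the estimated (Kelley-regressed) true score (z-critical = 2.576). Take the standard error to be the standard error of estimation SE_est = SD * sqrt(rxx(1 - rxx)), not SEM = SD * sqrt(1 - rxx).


True score estimate = 0.79*87 + 0.21*66.9 = 82.779
SE_est = SD * sqrt(rxx * (1 - rxx)) = 18.7 * sqrt(0.79 * 0.21) = 18.7 * sqrt(0.1659) = 7.616664
CI = T_est +/- z * SE_est, so width = 2 * z * SE_est = 2 * 2.576 * 7.616664
Width = 39.2411

39.2411


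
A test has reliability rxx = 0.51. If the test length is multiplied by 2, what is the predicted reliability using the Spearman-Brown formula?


r_new = (n * rxx) / (1 + (n-1) * rxx)
r_new = (2 * 0.51) / (1 + 1 * 0.51)
r_new = 1.02 / 1.51
r_new = 0.6755

0.6755


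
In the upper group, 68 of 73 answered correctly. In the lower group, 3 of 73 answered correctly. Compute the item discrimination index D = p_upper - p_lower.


p_upper = 68/73 = 0.9315
p_lower = 3/73 = 0.0411
D = 0.9315 - 0.0411 = 0.8904

0.8904


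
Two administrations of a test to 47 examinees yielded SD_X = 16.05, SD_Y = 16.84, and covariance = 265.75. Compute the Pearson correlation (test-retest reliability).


r = cov(X,Y) / (SD_X * SD_Y)
r = 265.75 / (16.05 * 16.84)
r = 265.75 / 270.282
r = 0.9832

0.9832


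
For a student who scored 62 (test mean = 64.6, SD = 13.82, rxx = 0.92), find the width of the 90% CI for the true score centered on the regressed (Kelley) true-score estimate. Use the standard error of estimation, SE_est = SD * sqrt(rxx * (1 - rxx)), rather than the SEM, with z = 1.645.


True score estimate = 0.92*62 + 0.08*64.6 = 62.208
SE_est = SD * sqrt(rxx * (1 - rxx)) = 13.82 * sqrt(0.92 * 0.08) = 13.82 * sqrt(0.0736) = 3.749272
CI = T_est +/- z * SE_est, so width = 2 * z * SE_est = 2 * 1.645 * 3.749272
Width = 12.3351

12.3351
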